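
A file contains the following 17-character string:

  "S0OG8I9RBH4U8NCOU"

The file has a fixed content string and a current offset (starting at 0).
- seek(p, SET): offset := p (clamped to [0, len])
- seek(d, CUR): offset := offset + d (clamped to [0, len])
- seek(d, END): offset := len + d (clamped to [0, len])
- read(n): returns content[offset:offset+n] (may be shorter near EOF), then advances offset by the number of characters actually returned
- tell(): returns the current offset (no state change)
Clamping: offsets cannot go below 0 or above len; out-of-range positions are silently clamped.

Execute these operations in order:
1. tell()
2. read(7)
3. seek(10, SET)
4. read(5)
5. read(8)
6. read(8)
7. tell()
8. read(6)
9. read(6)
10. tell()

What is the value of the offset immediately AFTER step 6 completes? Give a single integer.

Answer: 17

Derivation:
After 1 (tell()): offset=0
After 2 (read(7)): returned 'S0OG8I9', offset=7
After 3 (seek(10, SET)): offset=10
After 4 (read(5)): returned '4U8NC', offset=15
After 5 (read(8)): returned 'OU', offset=17
After 6 (read(8)): returned '', offset=17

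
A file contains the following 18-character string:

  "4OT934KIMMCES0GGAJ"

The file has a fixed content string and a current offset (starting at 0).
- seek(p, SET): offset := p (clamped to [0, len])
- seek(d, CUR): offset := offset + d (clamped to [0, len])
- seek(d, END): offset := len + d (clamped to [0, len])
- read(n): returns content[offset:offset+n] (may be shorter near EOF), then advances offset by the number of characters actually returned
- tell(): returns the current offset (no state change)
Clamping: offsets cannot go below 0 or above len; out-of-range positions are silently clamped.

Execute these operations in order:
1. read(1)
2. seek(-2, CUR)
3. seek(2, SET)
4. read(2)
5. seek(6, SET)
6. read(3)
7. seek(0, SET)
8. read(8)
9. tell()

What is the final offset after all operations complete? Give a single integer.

After 1 (read(1)): returned '4', offset=1
After 2 (seek(-2, CUR)): offset=0
After 3 (seek(2, SET)): offset=2
After 4 (read(2)): returned 'T9', offset=4
After 5 (seek(6, SET)): offset=6
After 6 (read(3)): returned 'KIM', offset=9
After 7 (seek(0, SET)): offset=0
After 8 (read(8)): returned '4OT934KI', offset=8
After 9 (tell()): offset=8

Answer: 8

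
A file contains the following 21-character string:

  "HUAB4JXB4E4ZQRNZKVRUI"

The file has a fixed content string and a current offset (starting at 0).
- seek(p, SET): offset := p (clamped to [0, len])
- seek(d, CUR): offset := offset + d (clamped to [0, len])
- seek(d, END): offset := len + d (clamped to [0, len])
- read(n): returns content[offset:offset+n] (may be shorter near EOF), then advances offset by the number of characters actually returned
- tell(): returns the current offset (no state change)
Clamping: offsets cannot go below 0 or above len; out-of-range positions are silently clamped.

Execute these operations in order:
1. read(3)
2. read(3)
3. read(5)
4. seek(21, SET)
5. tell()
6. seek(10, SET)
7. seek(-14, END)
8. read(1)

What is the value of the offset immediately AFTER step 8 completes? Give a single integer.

After 1 (read(3)): returned 'HUA', offset=3
After 2 (read(3)): returned 'B4J', offset=6
After 3 (read(5)): returned 'XB4E4', offset=11
After 4 (seek(21, SET)): offset=21
After 5 (tell()): offset=21
After 6 (seek(10, SET)): offset=10
After 7 (seek(-14, END)): offset=7
After 8 (read(1)): returned 'B', offset=8

Answer: 8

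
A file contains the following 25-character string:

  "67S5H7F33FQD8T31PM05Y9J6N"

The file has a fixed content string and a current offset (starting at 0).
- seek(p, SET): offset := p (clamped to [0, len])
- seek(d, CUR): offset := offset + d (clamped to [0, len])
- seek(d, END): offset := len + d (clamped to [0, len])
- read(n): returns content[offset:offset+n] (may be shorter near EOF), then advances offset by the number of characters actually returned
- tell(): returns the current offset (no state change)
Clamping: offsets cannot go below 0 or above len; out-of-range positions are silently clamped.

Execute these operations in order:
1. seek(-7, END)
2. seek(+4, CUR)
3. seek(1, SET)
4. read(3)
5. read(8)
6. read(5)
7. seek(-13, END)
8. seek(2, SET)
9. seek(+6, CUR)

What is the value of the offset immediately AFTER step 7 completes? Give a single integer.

Answer: 12

Derivation:
After 1 (seek(-7, END)): offset=18
After 2 (seek(+4, CUR)): offset=22
After 3 (seek(1, SET)): offset=1
After 4 (read(3)): returned '7S5', offset=4
After 5 (read(8)): returned 'H7F33FQD', offset=12
After 6 (read(5)): returned '8T31P', offset=17
After 7 (seek(-13, END)): offset=12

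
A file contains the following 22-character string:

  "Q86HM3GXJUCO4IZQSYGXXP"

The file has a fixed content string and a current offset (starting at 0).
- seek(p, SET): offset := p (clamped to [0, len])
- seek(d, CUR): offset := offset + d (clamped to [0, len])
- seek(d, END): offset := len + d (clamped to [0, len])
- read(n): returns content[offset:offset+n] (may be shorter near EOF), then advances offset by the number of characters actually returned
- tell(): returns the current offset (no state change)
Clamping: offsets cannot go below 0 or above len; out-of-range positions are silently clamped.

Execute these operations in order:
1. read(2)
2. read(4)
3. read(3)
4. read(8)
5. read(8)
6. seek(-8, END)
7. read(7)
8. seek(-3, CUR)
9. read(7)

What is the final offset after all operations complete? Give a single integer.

After 1 (read(2)): returned 'Q8', offset=2
After 2 (read(4)): returned '6HM3', offset=6
After 3 (read(3)): returned 'GXJ', offset=9
After 4 (read(8)): returned 'UCO4IZQS', offset=17
After 5 (read(8)): returned 'YGXXP', offset=22
After 6 (seek(-8, END)): offset=14
After 7 (read(7)): returned 'ZQSYGXX', offset=21
After 8 (seek(-3, CUR)): offset=18
After 9 (read(7)): returned 'GXXP', offset=22

Answer: 22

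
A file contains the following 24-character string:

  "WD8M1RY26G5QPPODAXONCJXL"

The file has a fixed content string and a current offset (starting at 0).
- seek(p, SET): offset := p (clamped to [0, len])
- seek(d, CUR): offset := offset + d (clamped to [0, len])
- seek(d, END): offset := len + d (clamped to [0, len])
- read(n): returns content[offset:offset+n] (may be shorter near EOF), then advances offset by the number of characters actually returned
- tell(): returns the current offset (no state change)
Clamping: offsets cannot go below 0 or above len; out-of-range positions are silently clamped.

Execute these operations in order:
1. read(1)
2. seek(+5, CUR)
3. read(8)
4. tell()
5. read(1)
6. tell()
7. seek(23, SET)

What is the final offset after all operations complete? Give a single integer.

Answer: 23

Derivation:
After 1 (read(1)): returned 'W', offset=1
After 2 (seek(+5, CUR)): offset=6
After 3 (read(8)): returned 'Y26G5QPP', offset=14
After 4 (tell()): offset=14
After 5 (read(1)): returned 'O', offset=15
After 6 (tell()): offset=15
After 7 (seek(23, SET)): offset=23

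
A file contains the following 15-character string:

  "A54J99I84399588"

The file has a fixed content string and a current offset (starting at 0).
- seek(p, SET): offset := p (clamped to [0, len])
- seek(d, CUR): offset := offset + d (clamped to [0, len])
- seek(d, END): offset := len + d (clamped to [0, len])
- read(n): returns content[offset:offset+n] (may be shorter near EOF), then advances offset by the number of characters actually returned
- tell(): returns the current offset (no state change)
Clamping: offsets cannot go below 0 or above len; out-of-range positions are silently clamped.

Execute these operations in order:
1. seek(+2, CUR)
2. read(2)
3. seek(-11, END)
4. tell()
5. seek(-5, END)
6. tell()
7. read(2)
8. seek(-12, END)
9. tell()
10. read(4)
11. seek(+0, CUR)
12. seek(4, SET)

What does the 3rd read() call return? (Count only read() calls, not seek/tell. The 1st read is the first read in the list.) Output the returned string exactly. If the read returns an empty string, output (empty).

Answer: J99I

Derivation:
After 1 (seek(+2, CUR)): offset=2
After 2 (read(2)): returned '4J', offset=4
After 3 (seek(-11, END)): offset=4
After 4 (tell()): offset=4
After 5 (seek(-5, END)): offset=10
After 6 (tell()): offset=10
After 7 (read(2)): returned '99', offset=12
After 8 (seek(-12, END)): offset=3
After 9 (tell()): offset=3
After 10 (read(4)): returned 'J99I', offset=7
After 11 (seek(+0, CUR)): offset=7
After 12 (seek(4, SET)): offset=4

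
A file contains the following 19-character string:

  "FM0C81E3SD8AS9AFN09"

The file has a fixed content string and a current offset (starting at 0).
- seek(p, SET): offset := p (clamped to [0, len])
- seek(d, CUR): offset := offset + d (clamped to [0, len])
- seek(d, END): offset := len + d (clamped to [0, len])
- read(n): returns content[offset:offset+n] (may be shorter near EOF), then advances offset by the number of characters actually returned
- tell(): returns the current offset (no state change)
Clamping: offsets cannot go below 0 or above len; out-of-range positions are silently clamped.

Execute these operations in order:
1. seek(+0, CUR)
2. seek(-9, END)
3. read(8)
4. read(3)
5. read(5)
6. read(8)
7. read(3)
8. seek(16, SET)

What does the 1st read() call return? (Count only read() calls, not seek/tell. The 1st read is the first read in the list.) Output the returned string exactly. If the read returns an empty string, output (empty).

After 1 (seek(+0, CUR)): offset=0
After 2 (seek(-9, END)): offset=10
After 3 (read(8)): returned '8AS9AFN0', offset=18
After 4 (read(3)): returned '9', offset=19
After 5 (read(5)): returned '', offset=19
After 6 (read(8)): returned '', offset=19
After 7 (read(3)): returned '', offset=19
After 8 (seek(16, SET)): offset=16

Answer: 8AS9AFN0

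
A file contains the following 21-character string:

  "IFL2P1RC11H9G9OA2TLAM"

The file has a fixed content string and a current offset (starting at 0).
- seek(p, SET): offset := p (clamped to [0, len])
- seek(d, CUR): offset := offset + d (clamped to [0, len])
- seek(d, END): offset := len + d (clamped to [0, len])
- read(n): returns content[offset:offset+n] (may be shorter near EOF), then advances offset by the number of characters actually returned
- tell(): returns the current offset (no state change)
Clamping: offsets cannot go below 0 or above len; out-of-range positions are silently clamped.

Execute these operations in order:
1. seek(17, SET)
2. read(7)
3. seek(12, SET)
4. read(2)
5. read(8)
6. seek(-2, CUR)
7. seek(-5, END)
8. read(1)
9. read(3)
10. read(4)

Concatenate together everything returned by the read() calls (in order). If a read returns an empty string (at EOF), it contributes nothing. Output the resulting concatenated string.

Answer: TLAMG9OA2TLAM2TLAM

Derivation:
After 1 (seek(17, SET)): offset=17
After 2 (read(7)): returned 'TLAM', offset=21
After 3 (seek(12, SET)): offset=12
After 4 (read(2)): returned 'G9', offset=14
After 5 (read(8)): returned 'OA2TLAM', offset=21
After 6 (seek(-2, CUR)): offset=19
After 7 (seek(-5, END)): offset=16
After 8 (read(1)): returned '2', offset=17
After 9 (read(3)): returned 'TLA', offset=20
After 10 (read(4)): returned 'M', offset=21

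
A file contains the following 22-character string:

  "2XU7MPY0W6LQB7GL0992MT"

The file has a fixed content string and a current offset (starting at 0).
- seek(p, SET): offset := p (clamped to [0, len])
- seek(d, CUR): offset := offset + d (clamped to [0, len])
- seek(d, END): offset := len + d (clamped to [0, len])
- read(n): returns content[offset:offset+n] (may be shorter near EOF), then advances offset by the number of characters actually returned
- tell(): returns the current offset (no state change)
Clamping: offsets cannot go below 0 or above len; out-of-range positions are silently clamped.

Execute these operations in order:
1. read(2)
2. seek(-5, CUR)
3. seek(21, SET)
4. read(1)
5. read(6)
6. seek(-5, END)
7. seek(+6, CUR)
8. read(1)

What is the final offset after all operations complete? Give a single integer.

After 1 (read(2)): returned '2X', offset=2
After 2 (seek(-5, CUR)): offset=0
After 3 (seek(21, SET)): offset=21
After 4 (read(1)): returned 'T', offset=22
After 5 (read(6)): returned '', offset=22
After 6 (seek(-5, END)): offset=17
After 7 (seek(+6, CUR)): offset=22
After 8 (read(1)): returned '', offset=22

Answer: 22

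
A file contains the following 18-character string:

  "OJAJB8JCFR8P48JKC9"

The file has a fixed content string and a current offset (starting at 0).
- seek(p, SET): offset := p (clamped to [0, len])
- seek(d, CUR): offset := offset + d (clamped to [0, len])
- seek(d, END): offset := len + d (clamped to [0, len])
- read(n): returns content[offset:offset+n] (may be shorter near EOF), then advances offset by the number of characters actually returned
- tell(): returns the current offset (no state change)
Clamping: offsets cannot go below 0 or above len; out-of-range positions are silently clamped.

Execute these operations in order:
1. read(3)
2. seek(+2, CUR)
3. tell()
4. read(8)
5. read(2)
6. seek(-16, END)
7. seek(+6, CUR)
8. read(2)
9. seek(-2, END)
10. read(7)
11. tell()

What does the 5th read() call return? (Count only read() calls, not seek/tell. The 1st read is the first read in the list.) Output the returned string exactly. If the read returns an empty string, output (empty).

After 1 (read(3)): returned 'OJA', offset=3
After 2 (seek(+2, CUR)): offset=5
After 3 (tell()): offset=5
After 4 (read(8)): returned '8JCFR8P4', offset=13
After 5 (read(2)): returned '8J', offset=15
After 6 (seek(-16, END)): offset=2
After 7 (seek(+6, CUR)): offset=8
After 8 (read(2)): returned 'FR', offset=10
After 9 (seek(-2, END)): offset=16
After 10 (read(7)): returned 'C9', offset=18
After 11 (tell()): offset=18

Answer: C9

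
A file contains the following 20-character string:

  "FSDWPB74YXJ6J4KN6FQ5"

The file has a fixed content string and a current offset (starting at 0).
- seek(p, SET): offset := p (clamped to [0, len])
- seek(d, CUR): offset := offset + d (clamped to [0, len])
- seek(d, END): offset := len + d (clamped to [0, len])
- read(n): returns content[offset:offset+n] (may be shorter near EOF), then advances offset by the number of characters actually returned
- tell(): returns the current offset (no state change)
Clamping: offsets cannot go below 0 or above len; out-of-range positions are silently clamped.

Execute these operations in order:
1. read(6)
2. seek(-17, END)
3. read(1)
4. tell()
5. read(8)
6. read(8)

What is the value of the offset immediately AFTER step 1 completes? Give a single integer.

Answer: 6

Derivation:
After 1 (read(6)): returned 'FSDWPB', offset=6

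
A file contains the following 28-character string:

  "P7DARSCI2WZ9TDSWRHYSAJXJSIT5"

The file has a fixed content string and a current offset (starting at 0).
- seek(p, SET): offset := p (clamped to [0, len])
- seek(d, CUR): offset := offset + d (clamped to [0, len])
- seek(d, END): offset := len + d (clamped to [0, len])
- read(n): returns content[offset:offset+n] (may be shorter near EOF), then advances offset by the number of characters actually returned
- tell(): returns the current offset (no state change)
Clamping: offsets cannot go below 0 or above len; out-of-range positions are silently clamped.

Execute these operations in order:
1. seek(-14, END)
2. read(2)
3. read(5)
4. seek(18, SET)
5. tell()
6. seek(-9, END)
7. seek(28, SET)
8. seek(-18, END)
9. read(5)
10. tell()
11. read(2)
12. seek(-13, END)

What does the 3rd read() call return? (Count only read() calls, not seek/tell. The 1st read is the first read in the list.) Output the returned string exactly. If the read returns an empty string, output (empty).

After 1 (seek(-14, END)): offset=14
After 2 (read(2)): returned 'SW', offset=16
After 3 (read(5)): returned 'RHYSA', offset=21
After 4 (seek(18, SET)): offset=18
After 5 (tell()): offset=18
After 6 (seek(-9, END)): offset=19
After 7 (seek(28, SET)): offset=28
After 8 (seek(-18, END)): offset=10
After 9 (read(5)): returned 'Z9TDS', offset=15
After 10 (tell()): offset=15
After 11 (read(2)): returned 'WR', offset=17
After 12 (seek(-13, END)): offset=15

Answer: Z9TDS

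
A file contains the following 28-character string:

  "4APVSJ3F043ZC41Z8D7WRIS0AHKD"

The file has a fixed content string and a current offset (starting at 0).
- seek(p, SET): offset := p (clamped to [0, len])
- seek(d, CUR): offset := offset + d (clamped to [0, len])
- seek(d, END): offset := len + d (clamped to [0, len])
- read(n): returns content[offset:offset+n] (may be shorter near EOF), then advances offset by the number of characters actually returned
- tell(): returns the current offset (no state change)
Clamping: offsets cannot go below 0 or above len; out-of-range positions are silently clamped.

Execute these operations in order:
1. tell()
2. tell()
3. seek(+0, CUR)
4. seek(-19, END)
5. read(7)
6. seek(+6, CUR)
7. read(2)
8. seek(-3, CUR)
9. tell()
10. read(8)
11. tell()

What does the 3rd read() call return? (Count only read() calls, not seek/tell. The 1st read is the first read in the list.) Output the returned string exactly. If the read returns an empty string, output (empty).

Answer: IS0AHKD

Derivation:
After 1 (tell()): offset=0
After 2 (tell()): offset=0
After 3 (seek(+0, CUR)): offset=0
After 4 (seek(-19, END)): offset=9
After 5 (read(7)): returned '43ZC41Z', offset=16
After 6 (seek(+6, CUR)): offset=22
After 7 (read(2)): returned 'S0', offset=24
After 8 (seek(-3, CUR)): offset=21
After 9 (tell()): offset=21
After 10 (read(8)): returned 'IS0AHKD', offset=28
After 11 (tell()): offset=28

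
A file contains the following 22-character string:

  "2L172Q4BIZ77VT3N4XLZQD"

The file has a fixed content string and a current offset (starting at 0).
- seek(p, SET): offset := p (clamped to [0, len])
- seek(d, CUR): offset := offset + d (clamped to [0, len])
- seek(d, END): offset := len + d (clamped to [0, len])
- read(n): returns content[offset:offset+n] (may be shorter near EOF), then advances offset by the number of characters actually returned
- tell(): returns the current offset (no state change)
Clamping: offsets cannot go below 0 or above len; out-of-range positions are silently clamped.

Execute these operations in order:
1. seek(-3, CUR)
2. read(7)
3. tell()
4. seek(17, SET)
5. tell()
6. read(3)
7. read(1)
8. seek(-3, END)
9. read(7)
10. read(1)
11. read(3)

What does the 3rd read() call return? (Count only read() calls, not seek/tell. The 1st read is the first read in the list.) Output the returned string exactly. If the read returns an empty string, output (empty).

After 1 (seek(-3, CUR)): offset=0
After 2 (read(7)): returned '2L172Q4', offset=7
After 3 (tell()): offset=7
After 4 (seek(17, SET)): offset=17
After 5 (tell()): offset=17
After 6 (read(3)): returned 'XLZ', offset=20
After 7 (read(1)): returned 'Q', offset=21
After 8 (seek(-3, END)): offset=19
After 9 (read(7)): returned 'ZQD', offset=22
After 10 (read(1)): returned '', offset=22
After 11 (read(3)): returned '', offset=22

Answer: Q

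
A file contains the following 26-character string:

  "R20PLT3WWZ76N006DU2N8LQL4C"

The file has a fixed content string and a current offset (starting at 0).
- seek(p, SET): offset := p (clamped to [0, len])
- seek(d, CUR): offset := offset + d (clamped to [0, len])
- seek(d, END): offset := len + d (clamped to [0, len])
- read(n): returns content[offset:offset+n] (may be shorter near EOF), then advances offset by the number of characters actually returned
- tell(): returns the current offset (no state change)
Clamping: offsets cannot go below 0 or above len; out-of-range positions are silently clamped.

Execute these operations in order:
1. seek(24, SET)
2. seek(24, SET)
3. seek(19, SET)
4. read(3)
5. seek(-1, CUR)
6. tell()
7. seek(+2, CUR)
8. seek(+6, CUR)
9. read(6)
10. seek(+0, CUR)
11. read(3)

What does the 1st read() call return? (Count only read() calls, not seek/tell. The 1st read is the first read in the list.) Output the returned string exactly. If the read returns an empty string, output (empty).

After 1 (seek(24, SET)): offset=24
After 2 (seek(24, SET)): offset=24
After 3 (seek(19, SET)): offset=19
After 4 (read(3)): returned 'N8L', offset=22
After 5 (seek(-1, CUR)): offset=21
After 6 (tell()): offset=21
After 7 (seek(+2, CUR)): offset=23
After 8 (seek(+6, CUR)): offset=26
After 9 (read(6)): returned '', offset=26
After 10 (seek(+0, CUR)): offset=26
After 11 (read(3)): returned '', offset=26

Answer: N8L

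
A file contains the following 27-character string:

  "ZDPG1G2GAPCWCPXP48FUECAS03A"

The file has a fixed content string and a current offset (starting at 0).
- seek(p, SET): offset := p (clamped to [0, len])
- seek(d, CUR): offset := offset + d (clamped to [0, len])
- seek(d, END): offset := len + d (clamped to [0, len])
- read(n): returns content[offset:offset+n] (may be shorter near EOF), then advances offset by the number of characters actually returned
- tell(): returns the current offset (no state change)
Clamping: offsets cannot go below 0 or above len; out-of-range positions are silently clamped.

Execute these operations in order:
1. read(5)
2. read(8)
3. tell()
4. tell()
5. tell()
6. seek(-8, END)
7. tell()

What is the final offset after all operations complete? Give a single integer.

After 1 (read(5)): returned 'ZDPG1', offset=5
After 2 (read(8)): returned 'G2GAPCWC', offset=13
After 3 (tell()): offset=13
After 4 (tell()): offset=13
After 5 (tell()): offset=13
After 6 (seek(-8, END)): offset=19
After 7 (tell()): offset=19

Answer: 19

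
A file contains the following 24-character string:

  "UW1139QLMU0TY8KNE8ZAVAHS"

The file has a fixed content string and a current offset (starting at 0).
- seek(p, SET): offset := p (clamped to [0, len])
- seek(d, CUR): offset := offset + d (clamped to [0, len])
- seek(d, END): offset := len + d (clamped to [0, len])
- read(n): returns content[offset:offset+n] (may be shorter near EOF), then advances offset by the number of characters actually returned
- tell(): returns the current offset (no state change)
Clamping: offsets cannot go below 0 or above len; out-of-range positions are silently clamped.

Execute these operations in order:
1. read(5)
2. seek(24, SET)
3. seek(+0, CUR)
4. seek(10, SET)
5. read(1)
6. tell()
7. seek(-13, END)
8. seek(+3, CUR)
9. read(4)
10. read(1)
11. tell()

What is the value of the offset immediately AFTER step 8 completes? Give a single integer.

After 1 (read(5)): returned 'UW113', offset=5
After 2 (seek(24, SET)): offset=24
After 3 (seek(+0, CUR)): offset=24
After 4 (seek(10, SET)): offset=10
After 5 (read(1)): returned '0', offset=11
After 6 (tell()): offset=11
After 7 (seek(-13, END)): offset=11
After 8 (seek(+3, CUR)): offset=14

Answer: 14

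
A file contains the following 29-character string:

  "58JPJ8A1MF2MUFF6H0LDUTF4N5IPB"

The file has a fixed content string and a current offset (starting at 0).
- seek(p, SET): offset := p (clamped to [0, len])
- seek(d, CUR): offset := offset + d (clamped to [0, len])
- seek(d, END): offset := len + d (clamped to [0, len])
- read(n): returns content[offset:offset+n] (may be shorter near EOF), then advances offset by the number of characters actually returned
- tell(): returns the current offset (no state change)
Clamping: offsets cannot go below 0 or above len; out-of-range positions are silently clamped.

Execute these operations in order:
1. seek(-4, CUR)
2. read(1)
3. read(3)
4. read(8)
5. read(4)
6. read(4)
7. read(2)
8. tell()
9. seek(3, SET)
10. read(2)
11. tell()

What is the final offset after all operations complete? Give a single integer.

Answer: 5

Derivation:
After 1 (seek(-4, CUR)): offset=0
After 2 (read(1)): returned '5', offset=1
After 3 (read(3)): returned '8JP', offset=4
After 4 (read(8)): returned 'J8A1MF2M', offset=12
After 5 (read(4)): returned 'UFF6', offset=16
After 6 (read(4)): returned 'H0LD', offset=20
After 7 (read(2)): returned 'UT', offset=22
After 8 (tell()): offset=22
After 9 (seek(3, SET)): offset=3
After 10 (read(2)): returned 'PJ', offset=5
After 11 (tell()): offset=5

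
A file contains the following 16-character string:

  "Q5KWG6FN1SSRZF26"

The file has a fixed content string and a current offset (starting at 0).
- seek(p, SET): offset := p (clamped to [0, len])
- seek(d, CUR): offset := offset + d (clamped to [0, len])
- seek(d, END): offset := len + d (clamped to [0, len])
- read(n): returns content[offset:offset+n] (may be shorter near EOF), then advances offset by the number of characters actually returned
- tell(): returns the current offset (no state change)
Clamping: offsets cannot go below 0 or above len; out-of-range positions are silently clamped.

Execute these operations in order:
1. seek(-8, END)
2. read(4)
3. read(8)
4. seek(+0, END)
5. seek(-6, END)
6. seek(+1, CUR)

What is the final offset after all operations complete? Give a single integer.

Answer: 11

Derivation:
After 1 (seek(-8, END)): offset=8
After 2 (read(4)): returned '1SSR', offset=12
After 3 (read(8)): returned 'ZF26', offset=16
After 4 (seek(+0, END)): offset=16
After 5 (seek(-6, END)): offset=10
After 6 (seek(+1, CUR)): offset=11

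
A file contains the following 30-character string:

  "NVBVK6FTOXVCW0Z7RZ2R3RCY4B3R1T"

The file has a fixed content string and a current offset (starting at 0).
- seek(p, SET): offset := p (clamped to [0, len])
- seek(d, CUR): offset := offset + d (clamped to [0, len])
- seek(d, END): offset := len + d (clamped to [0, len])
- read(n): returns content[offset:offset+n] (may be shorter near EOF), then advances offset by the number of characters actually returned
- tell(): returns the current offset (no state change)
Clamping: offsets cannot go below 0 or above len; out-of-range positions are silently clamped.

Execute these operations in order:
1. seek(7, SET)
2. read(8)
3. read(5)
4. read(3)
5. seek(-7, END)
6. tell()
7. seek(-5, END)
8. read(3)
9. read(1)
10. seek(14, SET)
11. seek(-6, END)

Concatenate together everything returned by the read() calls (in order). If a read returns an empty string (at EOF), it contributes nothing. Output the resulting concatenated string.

Answer: TOXVCW0Z7RZ2R3RCB3R1

Derivation:
After 1 (seek(7, SET)): offset=7
After 2 (read(8)): returned 'TOXVCW0Z', offset=15
After 3 (read(5)): returned '7RZ2R', offset=20
After 4 (read(3)): returned '3RC', offset=23
After 5 (seek(-7, END)): offset=23
After 6 (tell()): offset=23
After 7 (seek(-5, END)): offset=25
After 8 (read(3)): returned 'B3R', offset=28
After 9 (read(1)): returned '1', offset=29
After 10 (seek(14, SET)): offset=14
After 11 (seek(-6, END)): offset=24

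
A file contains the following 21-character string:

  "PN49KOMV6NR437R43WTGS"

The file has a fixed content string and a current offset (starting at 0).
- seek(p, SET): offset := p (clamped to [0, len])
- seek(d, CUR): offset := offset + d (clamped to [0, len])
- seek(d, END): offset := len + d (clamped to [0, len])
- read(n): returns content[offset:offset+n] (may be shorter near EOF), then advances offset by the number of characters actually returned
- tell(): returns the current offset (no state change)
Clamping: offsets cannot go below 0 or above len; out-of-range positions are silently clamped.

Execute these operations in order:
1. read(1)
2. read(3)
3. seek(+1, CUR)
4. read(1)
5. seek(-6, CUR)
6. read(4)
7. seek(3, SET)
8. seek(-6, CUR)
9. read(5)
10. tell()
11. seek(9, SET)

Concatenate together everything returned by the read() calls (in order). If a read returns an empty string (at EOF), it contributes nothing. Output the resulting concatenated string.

Answer: PN49OPN49PN49K

Derivation:
After 1 (read(1)): returned 'P', offset=1
After 2 (read(3)): returned 'N49', offset=4
After 3 (seek(+1, CUR)): offset=5
After 4 (read(1)): returned 'O', offset=6
After 5 (seek(-6, CUR)): offset=0
After 6 (read(4)): returned 'PN49', offset=4
After 7 (seek(3, SET)): offset=3
After 8 (seek(-6, CUR)): offset=0
After 9 (read(5)): returned 'PN49K', offset=5
After 10 (tell()): offset=5
After 11 (seek(9, SET)): offset=9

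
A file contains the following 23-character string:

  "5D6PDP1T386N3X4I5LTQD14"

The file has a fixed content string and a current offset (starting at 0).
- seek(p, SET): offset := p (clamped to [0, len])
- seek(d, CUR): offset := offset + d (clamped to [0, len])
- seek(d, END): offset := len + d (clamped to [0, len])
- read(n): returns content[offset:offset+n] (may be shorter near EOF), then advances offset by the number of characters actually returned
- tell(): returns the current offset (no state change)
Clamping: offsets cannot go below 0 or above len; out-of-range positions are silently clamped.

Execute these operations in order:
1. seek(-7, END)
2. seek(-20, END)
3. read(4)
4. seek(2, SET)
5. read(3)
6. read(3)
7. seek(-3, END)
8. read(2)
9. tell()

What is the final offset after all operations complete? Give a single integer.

After 1 (seek(-7, END)): offset=16
After 2 (seek(-20, END)): offset=3
After 3 (read(4)): returned 'PDP1', offset=7
After 4 (seek(2, SET)): offset=2
After 5 (read(3)): returned '6PD', offset=5
After 6 (read(3)): returned 'P1T', offset=8
After 7 (seek(-3, END)): offset=20
After 8 (read(2)): returned 'D1', offset=22
After 9 (tell()): offset=22

Answer: 22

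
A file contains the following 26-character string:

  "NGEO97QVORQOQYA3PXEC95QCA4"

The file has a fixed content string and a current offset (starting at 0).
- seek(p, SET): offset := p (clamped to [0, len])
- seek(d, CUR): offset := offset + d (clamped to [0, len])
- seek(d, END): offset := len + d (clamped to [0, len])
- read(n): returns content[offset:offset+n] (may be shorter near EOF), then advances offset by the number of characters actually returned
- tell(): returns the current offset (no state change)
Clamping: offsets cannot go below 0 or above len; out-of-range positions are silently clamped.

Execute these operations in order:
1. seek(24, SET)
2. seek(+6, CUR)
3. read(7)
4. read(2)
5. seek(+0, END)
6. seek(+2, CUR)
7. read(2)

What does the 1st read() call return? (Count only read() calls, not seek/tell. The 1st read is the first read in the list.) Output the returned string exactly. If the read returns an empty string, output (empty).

After 1 (seek(24, SET)): offset=24
After 2 (seek(+6, CUR)): offset=26
After 3 (read(7)): returned '', offset=26
After 4 (read(2)): returned '', offset=26
After 5 (seek(+0, END)): offset=26
After 6 (seek(+2, CUR)): offset=26
After 7 (read(2)): returned '', offset=26

Answer: (empty)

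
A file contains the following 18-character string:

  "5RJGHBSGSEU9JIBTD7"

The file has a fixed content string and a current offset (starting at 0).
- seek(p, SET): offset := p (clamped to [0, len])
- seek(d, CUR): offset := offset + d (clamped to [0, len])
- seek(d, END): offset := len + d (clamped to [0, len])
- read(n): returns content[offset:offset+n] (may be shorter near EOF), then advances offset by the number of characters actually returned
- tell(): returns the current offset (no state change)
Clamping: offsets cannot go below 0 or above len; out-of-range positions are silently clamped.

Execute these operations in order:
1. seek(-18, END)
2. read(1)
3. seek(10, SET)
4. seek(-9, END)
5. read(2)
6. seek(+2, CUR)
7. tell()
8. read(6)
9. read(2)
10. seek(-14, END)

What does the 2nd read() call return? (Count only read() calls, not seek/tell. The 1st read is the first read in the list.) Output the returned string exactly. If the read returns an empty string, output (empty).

After 1 (seek(-18, END)): offset=0
After 2 (read(1)): returned '5', offset=1
After 3 (seek(10, SET)): offset=10
After 4 (seek(-9, END)): offset=9
After 5 (read(2)): returned 'EU', offset=11
After 6 (seek(+2, CUR)): offset=13
After 7 (tell()): offset=13
After 8 (read(6)): returned 'IBTD7', offset=18
After 9 (read(2)): returned '', offset=18
After 10 (seek(-14, END)): offset=4

Answer: EU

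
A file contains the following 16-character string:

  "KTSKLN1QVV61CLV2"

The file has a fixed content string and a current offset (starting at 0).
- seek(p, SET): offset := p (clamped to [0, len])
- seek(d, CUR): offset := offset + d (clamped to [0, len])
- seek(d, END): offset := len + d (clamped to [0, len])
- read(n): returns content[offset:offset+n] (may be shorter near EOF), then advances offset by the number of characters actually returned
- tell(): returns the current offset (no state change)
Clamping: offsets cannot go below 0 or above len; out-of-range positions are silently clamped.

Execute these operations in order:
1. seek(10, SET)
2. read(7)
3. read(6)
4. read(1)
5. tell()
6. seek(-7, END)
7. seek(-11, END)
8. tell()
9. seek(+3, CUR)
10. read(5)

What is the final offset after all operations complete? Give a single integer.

After 1 (seek(10, SET)): offset=10
After 2 (read(7)): returned '61CLV2', offset=16
After 3 (read(6)): returned '', offset=16
After 4 (read(1)): returned '', offset=16
After 5 (tell()): offset=16
After 6 (seek(-7, END)): offset=9
After 7 (seek(-11, END)): offset=5
After 8 (tell()): offset=5
After 9 (seek(+3, CUR)): offset=8
After 10 (read(5)): returned 'VV61C', offset=13

Answer: 13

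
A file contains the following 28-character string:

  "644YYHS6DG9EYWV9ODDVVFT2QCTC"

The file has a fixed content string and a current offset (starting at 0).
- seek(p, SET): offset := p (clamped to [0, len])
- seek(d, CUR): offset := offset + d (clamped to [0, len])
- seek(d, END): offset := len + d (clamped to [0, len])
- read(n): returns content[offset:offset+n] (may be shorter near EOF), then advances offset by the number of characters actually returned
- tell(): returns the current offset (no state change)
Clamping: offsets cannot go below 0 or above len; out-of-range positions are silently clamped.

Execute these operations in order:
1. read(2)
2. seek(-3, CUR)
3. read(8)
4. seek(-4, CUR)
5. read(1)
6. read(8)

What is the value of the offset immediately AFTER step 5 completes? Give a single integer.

After 1 (read(2)): returned '64', offset=2
After 2 (seek(-3, CUR)): offset=0
After 3 (read(8)): returned '644YYHS6', offset=8
After 4 (seek(-4, CUR)): offset=4
After 5 (read(1)): returned 'Y', offset=5

Answer: 5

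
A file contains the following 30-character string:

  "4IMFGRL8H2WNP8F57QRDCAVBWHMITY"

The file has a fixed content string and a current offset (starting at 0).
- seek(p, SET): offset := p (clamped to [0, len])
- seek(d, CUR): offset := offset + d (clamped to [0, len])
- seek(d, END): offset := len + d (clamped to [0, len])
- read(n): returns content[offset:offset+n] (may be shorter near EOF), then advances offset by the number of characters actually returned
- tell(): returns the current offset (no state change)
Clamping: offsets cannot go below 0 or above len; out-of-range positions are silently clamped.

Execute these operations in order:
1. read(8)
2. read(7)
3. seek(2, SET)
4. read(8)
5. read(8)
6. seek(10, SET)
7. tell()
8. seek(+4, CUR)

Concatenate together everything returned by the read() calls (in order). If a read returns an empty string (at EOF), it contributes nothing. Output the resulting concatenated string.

Answer: 4IMFGRL8H2WNP8FMFGRL8H2WNP8F57Q

Derivation:
After 1 (read(8)): returned '4IMFGRL8', offset=8
After 2 (read(7)): returned 'H2WNP8F', offset=15
After 3 (seek(2, SET)): offset=2
After 4 (read(8)): returned 'MFGRL8H2', offset=10
After 5 (read(8)): returned 'WNP8F57Q', offset=18
After 6 (seek(10, SET)): offset=10
After 7 (tell()): offset=10
After 8 (seek(+4, CUR)): offset=14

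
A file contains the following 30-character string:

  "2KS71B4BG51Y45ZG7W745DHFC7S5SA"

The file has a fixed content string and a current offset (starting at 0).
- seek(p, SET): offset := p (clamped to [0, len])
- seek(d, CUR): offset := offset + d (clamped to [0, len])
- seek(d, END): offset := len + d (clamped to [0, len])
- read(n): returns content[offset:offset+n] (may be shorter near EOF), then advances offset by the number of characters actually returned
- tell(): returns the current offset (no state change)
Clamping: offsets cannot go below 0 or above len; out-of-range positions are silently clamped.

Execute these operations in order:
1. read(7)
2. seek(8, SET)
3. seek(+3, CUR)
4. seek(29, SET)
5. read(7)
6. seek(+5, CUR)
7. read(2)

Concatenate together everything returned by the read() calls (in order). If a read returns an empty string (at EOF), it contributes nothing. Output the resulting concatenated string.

Answer: 2KS71B4A

Derivation:
After 1 (read(7)): returned '2KS71B4', offset=7
After 2 (seek(8, SET)): offset=8
After 3 (seek(+3, CUR)): offset=11
After 4 (seek(29, SET)): offset=29
After 5 (read(7)): returned 'A', offset=30
After 6 (seek(+5, CUR)): offset=30
After 7 (read(2)): returned '', offset=30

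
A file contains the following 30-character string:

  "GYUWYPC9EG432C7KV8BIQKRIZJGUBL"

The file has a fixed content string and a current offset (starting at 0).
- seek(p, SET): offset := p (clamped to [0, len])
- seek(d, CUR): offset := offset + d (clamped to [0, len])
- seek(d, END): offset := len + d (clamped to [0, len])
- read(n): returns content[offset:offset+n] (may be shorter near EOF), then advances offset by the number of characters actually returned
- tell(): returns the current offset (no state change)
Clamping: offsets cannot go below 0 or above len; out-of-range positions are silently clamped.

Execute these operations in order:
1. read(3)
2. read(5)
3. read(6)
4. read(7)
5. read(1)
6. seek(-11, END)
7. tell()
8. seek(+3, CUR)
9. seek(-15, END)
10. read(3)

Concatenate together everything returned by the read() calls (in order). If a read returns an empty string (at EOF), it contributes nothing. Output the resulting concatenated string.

After 1 (read(3)): returned 'GYU', offset=3
After 2 (read(5)): returned 'WYPC9', offset=8
After 3 (read(6)): returned 'EG432C', offset=14
After 4 (read(7)): returned '7KV8BIQ', offset=21
After 5 (read(1)): returned 'K', offset=22
After 6 (seek(-11, END)): offset=19
After 7 (tell()): offset=19
After 8 (seek(+3, CUR)): offset=22
After 9 (seek(-15, END)): offset=15
After 10 (read(3)): returned 'KV8', offset=18

Answer: GYUWYPC9EG432C7KV8BIQKKV8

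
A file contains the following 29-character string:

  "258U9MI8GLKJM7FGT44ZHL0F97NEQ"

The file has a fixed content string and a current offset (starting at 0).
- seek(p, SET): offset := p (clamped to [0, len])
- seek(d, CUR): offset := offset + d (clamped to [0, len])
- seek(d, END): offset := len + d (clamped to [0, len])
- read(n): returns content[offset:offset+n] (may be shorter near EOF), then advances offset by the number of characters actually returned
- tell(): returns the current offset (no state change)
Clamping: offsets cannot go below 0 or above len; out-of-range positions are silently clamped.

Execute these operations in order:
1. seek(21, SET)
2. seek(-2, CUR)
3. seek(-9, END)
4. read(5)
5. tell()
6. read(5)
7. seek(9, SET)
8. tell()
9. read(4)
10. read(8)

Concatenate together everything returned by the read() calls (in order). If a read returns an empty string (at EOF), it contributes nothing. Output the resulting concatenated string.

After 1 (seek(21, SET)): offset=21
After 2 (seek(-2, CUR)): offset=19
After 3 (seek(-9, END)): offset=20
After 4 (read(5)): returned 'HL0F9', offset=25
After 5 (tell()): offset=25
After 6 (read(5)): returned '7NEQ', offset=29
After 7 (seek(9, SET)): offset=9
After 8 (tell()): offset=9
After 9 (read(4)): returned 'LKJM', offset=13
After 10 (read(8)): returned '7FGT44ZH', offset=21

Answer: HL0F97NEQLKJM7FGT44ZH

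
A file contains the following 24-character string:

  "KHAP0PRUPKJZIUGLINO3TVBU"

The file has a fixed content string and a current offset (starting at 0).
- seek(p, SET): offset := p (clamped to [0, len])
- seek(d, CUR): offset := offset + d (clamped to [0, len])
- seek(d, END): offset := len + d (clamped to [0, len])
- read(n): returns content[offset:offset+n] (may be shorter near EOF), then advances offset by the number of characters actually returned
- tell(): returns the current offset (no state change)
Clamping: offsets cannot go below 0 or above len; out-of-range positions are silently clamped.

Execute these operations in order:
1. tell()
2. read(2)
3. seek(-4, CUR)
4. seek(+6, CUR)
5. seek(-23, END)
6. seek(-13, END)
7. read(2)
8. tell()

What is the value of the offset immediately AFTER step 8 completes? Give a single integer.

Answer: 13

Derivation:
After 1 (tell()): offset=0
After 2 (read(2)): returned 'KH', offset=2
After 3 (seek(-4, CUR)): offset=0
After 4 (seek(+6, CUR)): offset=6
After 5 (seek(-23, END)): offset=1
After 6 (seek(-13, END)): offset=11
After 7 (read(2)): returned 'ZI', offset=13
After 8 (tell()): offset=13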